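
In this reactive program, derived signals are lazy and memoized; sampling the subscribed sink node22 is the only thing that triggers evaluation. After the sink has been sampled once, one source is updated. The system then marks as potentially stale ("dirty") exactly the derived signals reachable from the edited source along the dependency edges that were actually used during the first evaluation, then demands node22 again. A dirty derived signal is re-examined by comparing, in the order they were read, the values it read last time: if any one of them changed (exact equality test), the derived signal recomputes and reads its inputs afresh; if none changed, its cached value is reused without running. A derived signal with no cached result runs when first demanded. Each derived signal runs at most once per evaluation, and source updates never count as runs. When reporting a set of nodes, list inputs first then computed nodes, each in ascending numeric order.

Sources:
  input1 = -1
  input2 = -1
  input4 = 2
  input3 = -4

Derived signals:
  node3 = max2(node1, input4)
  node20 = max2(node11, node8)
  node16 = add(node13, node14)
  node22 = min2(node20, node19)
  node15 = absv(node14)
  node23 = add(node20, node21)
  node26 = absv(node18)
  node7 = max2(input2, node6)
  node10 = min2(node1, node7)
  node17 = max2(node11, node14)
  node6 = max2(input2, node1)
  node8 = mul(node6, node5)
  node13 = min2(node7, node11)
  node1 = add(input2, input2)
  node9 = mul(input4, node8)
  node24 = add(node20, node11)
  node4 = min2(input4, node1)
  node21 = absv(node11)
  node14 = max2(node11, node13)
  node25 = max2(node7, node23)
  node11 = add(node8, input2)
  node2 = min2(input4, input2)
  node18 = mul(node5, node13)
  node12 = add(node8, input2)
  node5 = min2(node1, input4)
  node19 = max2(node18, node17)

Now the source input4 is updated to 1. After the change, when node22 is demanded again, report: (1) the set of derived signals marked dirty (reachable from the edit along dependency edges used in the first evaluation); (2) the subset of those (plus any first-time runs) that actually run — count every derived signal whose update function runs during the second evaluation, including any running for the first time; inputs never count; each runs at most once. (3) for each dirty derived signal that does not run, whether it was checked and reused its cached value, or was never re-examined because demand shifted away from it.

The edit dirties: node5, node8, node11, node13, node14, node17, node18, node19, node20, node22.
1 derived signals run: node5.
Cache hits after checking: node8, node11, node13, node14, node17, node18, node19, node20, node22.
Note the absorption at node5: it re-runs yet its value is the same, leaving the output's value untouched.

First demand of the output computes:
  node1 = add(-1, -1) = -2
  node5 = min2(-2, 2) = -2
  node6 = max2(-1, -2) = -1
  node7 = max2(-1, -1) = -1
  node8 = mul(-1, -2) = 2
  node11 = add(2, -1) = 1
  node13 = min2(-1, 1) = -1
  node14 = max2(1, -1) = 1
  node17 = max2(1, 1) = 1
  node18 = mul(-2, -1) = 2
  node19 = max2(2, 1) = 2
  node20 = max2(1, 2) = 2
  node22 = min2(2, 2) = 2

After the edit, cleaning proceeds:
  node5: a read changed (input4 2->1) — executes, giving -2 — identical to its old value.
  node8: dirty, but its reads are unchanged (node6 unchanged, node5 unchanged); cached 2 stands.
  node11: dirty, but its reads are unchanged (node8 unchanged, input2 unchanged); cached 1 stands.
  node13: dirty, but its reads are unchanged (node7 unchanged, node11 unchanged); cached -1 stands.
  node14: dirty, but its reads are unchanged (node11 unchanged, node13 unchanged); cached 1 stands.
  node17: dirty, but its reads are unchanged (node11 unchanged, node14 unchanged); cached 1 stands.
  node18: dirty, but its reads are unchanged (node5 unchanged, node13 unchanged); cached 2 stands.
  node19: dirty, but its reads are unchanged (node18 unchanged, node17 unchanged); cached 2 stands.
  node20: dirty, but its reads are unchanged (node11 unchanged, node8 unchanged); cached 2 stands.
  node22: dirty, but its reads are unchanged (node20 unchanged, node19 unchanged); cached 2 stands.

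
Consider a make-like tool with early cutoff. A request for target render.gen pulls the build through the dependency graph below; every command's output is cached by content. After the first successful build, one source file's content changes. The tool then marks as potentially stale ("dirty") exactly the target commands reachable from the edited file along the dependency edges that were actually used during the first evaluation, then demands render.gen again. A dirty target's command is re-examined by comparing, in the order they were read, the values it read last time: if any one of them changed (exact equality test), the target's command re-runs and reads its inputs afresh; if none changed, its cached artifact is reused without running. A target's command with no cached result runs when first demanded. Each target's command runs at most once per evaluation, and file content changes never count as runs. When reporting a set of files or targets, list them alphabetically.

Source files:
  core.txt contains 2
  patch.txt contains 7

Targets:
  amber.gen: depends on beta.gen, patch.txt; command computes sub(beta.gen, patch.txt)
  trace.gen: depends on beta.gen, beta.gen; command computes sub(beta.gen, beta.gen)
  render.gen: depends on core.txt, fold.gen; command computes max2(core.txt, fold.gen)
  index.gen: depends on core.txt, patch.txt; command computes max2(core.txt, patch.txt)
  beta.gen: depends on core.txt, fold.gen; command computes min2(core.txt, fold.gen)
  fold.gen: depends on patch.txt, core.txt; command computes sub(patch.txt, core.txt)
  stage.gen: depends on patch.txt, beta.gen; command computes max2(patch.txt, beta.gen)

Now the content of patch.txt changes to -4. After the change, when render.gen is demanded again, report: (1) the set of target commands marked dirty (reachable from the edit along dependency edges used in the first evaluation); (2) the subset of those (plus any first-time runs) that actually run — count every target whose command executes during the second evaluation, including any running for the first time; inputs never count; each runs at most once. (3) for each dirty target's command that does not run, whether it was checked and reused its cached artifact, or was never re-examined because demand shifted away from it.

First demand of the output computes:
  fold.gen = sub(7, 2) = 5
  render.gen = max2(2, 5) = 5

After the edit, cleaning proceeds:
  fold.gen: a read changed (patch.txt 7->-4) — executes, giving -6.
  render.gen: a read changed (fold.gen 5->-6) — executes, giving 2.

The edit dirties: fold.gen, render.gen.
2 target commands run: fold.gen, render.gen.
No dirty target's command escaped a run.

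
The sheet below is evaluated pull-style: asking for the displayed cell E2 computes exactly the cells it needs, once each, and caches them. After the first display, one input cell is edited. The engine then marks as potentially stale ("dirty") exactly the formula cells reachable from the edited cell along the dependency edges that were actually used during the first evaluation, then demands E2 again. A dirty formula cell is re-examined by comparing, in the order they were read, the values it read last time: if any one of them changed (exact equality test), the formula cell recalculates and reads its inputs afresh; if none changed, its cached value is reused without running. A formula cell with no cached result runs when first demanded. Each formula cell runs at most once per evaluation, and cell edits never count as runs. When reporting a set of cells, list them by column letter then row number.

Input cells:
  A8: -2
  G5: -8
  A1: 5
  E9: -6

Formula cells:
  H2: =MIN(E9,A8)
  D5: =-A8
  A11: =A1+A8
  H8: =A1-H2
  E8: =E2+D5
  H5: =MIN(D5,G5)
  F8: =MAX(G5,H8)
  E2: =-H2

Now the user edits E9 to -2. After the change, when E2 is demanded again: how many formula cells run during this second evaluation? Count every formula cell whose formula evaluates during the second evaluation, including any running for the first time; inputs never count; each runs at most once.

First demand of the output computes:
  H2 = MIN(-6, -2) = -6
  E2 = -(-6) = 6

After the edit, cleaning proceeds:
  H2: a read changed (E9 -6->-2) — executes, giving -2.
  E2: a read changed (H2 -6->-2) — executes, giving 2.

2 formula cells run: E2, H2.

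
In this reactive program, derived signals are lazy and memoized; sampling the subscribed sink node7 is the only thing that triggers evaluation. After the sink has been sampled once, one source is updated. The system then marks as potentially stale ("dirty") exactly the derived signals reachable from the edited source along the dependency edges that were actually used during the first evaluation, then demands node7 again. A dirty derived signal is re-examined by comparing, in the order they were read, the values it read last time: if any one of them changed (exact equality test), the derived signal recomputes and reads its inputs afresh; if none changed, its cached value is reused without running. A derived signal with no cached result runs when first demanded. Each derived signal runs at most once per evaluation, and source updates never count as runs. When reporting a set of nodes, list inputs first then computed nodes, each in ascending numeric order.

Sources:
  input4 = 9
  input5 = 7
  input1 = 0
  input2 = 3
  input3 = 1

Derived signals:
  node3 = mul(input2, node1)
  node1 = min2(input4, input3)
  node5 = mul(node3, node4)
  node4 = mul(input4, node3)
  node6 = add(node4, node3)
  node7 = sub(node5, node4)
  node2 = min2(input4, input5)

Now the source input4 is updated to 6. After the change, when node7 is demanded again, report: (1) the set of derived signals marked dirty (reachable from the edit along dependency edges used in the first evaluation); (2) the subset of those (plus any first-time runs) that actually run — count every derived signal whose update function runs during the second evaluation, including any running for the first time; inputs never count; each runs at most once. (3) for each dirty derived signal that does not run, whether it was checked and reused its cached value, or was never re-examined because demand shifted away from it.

The edit dirties: node1, node3, node4, node5, node7.
4 derived signals run: node1, node4, node5, node7.
Cache hits after checking: node3.
Note where the cutoff bites: node3 is checked, finds nothing changed, and keeps its cache.

First demand of the output computes:
  node1 = min2(9, 1) = 1
  node3 = mul(3, 1) = 3
  node4 = mul(9, 3) = 27
  node5 = mul(3, 27) = 81
  node7 = sub(81, 27) = 54

After the edit, cleaning proceeds:
  node1: a read changed (input4 9->6) — executes, giving 1 — identical to its old value.
  node3: dirty, but its reads are unchanged (input2 unchanged, node1 unchanged); cached 3 stands.
  node4: a read changed (input4 9->6) — executes, giving 18.
  node5: a read changed (node4 27->18) — executes, giving 54.
  node7: a read changed (node5 81->54; node4 27->18) — executes, giving 36.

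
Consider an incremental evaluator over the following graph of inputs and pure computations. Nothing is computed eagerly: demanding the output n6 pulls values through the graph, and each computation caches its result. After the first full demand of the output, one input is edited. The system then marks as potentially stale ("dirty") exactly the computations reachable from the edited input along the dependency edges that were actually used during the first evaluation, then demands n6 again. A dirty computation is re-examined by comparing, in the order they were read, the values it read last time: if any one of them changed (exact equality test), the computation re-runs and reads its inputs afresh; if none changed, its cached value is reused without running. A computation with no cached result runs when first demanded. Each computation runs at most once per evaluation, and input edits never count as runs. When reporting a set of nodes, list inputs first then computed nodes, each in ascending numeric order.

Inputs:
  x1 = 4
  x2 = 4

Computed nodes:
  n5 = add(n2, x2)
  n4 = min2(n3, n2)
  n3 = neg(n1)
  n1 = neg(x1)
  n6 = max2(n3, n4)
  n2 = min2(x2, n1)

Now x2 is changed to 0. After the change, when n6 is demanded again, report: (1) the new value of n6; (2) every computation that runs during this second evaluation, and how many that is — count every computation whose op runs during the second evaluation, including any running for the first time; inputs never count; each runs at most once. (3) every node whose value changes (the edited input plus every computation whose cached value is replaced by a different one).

n6 now evaluates to 4.
Run set: n2 (1 run).
Changed values: x2.
The important point: n2 recomputes to an identical value, and the output ends up unchanged.

Initial pass — values computed on the first demand:
  n1 = neg(4) = -4
  n2 = min2(4, -4) = -4
  n3 = neg(-4) = 4
  n4 = min2(4, -4) = -4
  n6 = max2(4, -4) = 4

Second demand — change propagation:
  n2: re-runs because x2 4->0; new result -4 (unchanged).
  n4: re-examined; everything it read last time is the same (n3 unchanged, n2 unchanged) — cache -4 kept, no run.
  n6: re-examined; everything it read last time is the same (n3 unchanged, n4 unchanged) — cache 4 kept, no run.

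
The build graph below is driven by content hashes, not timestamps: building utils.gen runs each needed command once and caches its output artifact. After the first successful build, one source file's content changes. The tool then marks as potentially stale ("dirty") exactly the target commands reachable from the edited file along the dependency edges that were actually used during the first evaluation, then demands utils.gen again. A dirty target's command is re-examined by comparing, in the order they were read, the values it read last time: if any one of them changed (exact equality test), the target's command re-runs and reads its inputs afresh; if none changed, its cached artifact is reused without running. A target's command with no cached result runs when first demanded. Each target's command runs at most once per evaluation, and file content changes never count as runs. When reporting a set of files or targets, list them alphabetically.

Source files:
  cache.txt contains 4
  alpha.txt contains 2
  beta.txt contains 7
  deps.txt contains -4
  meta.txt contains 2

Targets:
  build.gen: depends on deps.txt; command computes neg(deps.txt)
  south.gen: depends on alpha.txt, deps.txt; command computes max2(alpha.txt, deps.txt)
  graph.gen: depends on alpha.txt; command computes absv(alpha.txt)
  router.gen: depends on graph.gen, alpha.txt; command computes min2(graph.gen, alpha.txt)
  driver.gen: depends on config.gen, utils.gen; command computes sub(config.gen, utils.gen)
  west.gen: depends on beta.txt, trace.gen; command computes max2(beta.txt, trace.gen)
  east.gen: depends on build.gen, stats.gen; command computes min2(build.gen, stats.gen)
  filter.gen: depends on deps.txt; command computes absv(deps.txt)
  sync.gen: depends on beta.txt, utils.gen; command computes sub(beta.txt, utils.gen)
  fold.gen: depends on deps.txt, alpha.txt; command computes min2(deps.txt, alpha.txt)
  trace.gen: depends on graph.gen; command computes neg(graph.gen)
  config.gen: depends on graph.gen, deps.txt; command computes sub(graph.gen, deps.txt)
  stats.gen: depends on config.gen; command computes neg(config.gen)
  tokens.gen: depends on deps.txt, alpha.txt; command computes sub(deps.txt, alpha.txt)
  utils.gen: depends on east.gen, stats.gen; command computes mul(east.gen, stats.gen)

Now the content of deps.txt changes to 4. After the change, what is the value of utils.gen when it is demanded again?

Initial pass — values computed on the first demand:
  build.gen = neg(-4) = 4
  graph.gen = absv(2) = 2
  config.gen = sub(2, -4) = 6
  stats.gen = neg(6) = -6
  east.gen = min2(4, -6) = -6
  utils.gen = mul(-6, -6) = 36

Second demand — change propagation:
  build.gen: re-runs because deps.txt -4->4; new result -4.
  config.gen: re-runs because deps.txt -4->4; new result -2.
  stats.gen: re-runs because config.gen 6->-2; new result 2.
  east.gen: re-runs because build.gen 4->-4; stats.gen -6->2; new result -4.
  utils.gen: re-runs because east.gen -6->-4; stats.gen -6->2; new result -8.

utils.gen now evaluates to -8.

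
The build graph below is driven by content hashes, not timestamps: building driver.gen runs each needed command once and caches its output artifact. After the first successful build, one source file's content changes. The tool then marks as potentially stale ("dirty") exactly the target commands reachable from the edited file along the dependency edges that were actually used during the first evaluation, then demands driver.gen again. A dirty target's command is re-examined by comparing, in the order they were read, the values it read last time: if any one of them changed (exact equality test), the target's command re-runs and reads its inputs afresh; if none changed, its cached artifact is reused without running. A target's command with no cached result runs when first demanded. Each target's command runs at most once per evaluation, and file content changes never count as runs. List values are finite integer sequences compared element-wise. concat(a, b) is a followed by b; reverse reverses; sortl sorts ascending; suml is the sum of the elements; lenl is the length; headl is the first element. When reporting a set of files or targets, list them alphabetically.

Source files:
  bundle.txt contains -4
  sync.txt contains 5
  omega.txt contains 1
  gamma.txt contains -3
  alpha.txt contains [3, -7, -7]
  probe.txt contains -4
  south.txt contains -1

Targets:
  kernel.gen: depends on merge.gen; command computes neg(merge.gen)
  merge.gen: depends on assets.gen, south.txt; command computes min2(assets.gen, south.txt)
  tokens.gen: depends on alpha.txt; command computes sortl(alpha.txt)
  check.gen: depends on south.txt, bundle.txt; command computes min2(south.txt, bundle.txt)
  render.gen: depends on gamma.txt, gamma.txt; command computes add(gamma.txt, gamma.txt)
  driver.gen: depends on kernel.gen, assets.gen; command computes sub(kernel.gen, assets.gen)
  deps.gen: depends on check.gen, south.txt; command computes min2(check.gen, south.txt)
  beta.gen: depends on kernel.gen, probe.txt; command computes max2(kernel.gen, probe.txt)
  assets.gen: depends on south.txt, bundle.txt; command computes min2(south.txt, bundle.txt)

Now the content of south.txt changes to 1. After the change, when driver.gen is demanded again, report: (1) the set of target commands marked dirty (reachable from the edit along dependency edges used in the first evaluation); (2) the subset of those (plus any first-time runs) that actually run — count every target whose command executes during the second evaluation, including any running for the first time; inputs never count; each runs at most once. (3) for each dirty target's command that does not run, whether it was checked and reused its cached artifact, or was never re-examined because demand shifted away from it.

Initial pass — values computed on the first demand:
  assets.gen = min2(-1, -4) = -4
  merge.gen = min2(-4, -1) = -4
  kernel.gen = neg(-4) = 4
  driver.gen = sub(4, -4) = 8

Second demand — change propagation:
  assets.gen: re-runs because south.txt -1->1; new result -4 (unchanged).
  merge.gen: re-runs because south.txt -1->1; new result -4 (unchanged).
  kernel.gen: re-examined; everything it read last time is the same (merge.gen unchanged) — cache 4 kept, no run.
  driver.gen: re-examined; everything it read last time is the same (kernel.gen unchanged, assets.gen unchanged) — cache 8 kept, no run.

The important point: at kernel.gen every value read last time is unchanged, so the dirty flag clears without a run.

Dirty set: assets.gen, driver.gen, kernel.gen, merge.gen.
Run set: assets.gen, merge.gen (2 run).
Re-examined without running (cache reused): driver.gen, kernel.gen.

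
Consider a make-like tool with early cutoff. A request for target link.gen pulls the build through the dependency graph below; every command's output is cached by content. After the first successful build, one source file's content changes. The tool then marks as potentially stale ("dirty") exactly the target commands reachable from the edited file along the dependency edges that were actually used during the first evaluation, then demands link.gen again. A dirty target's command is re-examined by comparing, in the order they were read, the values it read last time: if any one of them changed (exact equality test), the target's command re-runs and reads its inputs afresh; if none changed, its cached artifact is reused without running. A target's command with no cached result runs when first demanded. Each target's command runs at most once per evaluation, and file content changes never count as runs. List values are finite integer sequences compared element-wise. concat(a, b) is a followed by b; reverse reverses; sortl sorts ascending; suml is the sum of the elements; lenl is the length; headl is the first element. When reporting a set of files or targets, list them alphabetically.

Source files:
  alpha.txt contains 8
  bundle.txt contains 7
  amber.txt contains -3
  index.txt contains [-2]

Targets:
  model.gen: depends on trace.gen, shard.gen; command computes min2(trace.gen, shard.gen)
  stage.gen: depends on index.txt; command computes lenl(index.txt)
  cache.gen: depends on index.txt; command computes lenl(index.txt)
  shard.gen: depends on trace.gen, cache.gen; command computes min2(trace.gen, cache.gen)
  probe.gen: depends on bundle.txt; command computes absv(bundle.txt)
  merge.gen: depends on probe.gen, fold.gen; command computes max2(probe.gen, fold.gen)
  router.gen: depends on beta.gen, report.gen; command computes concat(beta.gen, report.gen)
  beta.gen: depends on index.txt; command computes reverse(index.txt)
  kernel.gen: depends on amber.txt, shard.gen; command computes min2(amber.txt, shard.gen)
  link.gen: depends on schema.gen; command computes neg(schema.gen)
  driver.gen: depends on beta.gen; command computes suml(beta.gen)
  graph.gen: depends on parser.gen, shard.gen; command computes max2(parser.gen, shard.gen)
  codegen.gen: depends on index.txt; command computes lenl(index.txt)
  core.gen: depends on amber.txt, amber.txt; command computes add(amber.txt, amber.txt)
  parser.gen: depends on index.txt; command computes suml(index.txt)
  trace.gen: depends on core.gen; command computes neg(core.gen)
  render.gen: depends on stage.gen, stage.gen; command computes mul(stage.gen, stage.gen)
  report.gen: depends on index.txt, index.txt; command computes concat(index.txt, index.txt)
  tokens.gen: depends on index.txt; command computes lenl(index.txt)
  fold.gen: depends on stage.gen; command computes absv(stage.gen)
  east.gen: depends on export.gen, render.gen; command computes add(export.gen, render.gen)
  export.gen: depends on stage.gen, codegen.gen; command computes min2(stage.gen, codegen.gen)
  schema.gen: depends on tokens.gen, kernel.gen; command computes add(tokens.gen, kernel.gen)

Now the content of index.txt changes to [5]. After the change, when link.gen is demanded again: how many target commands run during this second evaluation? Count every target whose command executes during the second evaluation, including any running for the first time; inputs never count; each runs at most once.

2 target commands run: cache.gen, tokens.gen.
Note where the cutoff bites: shard.gen is checked, finds nothing changed, and keeps its cache.

First demand of the output computes:
  cache.gen = lenl([-2]) = 1
  core.gen = add(-3, -3) = -6
  tokens.gen = lenl([-2]) = 1
  trace.gen = neg(-6) = 6
  shard.gen = min2(6, 1) = 1
  kernel.gen = min2(-3, 1) = -3
  schema.gen = add(1, -3) = -2
  link.gen = neg(-2) = 2

After the edit, cleaning proceeds:
  cache.gen: a read changed (index.txt [-2]->[5]) — executes, giving 1 — identical to its old value.
  shard.gen: dirty, but its reads are unchanged (trace.gen unchanged, cache.gen unchanged); cached 1 stands.
  kernel.gen: dirty, but its reads are unchanged (amber.txt unchanged, shard.gen unchanged); cached -3 stands.
  tokens.gen: a read changed (index.txt [-2]->[5]) — executes, giving 1 — identical to its old value.
  schema.gen: dirty, but its reads are unchanged (tokens.gen unchanged, kernel.gen unchanged); cached -2 stands.
  link.gen: dirty, but its reads are unchanged (schema.gen unchanged); cached 2 stands.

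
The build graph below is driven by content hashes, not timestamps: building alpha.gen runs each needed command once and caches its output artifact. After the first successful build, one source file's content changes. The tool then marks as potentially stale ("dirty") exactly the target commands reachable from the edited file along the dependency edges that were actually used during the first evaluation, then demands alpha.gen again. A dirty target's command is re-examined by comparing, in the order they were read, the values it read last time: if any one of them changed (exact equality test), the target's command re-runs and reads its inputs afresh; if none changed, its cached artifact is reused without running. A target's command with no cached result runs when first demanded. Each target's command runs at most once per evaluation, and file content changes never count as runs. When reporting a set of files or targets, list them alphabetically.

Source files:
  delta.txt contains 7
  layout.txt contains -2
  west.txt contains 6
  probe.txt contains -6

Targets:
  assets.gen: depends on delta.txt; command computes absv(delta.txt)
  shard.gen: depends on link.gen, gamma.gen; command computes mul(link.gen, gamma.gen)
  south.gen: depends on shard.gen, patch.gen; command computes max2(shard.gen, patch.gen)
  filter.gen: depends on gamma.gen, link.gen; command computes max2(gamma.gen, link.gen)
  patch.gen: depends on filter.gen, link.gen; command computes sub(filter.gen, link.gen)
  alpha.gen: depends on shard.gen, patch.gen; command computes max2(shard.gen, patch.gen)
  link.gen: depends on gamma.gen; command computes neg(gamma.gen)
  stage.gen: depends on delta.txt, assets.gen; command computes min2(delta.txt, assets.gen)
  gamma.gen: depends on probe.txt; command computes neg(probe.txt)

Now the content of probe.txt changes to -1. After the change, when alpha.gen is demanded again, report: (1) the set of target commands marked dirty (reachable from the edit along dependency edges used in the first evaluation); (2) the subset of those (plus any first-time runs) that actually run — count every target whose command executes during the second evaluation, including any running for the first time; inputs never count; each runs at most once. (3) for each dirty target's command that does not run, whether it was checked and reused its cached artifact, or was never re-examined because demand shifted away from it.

Dirty set: alpha.gen, filter.gen, gamma.gen, link.gen, patch.gen, shard.gen.
Run set: alpha.gen, filter.gen, gamma.gen, link.gen, patch.gen, shard.gen (6 run).
All dirty target commands ended up running.

Initial pass — values computed on the first demand:
  gamma.gen = neg(-6) = 6
  link.gen = neg(6) = -6
  filter.gen = max2(6, -6) = 6
  patch.gen = sub(6, -6) = 12
  shard.gen = mul(-6, 6) = -36
  alpha.gen = max2(-36, 12) = 12

Second demand — change propagation:
  gamma.gen: re-runs because probe.txt -6->-1; new result 1.
  link.gen: re-runs because gamma.gen 6->1; new result -1.
  filter.gen: re-runs because gamma.gen 6->1; link.gen -6->-1; new result 1.
  patch.gen: re-runs because filter.gen 6->1; link.gen -6->-1; new result 2.
  shard.gen: re-runs because link.gen -6->-1; gamma.gen 6->1; new result -1.
  alpha.gen: re-runs because shard.gen -36->-1; patch.gen 12->2; new result 2.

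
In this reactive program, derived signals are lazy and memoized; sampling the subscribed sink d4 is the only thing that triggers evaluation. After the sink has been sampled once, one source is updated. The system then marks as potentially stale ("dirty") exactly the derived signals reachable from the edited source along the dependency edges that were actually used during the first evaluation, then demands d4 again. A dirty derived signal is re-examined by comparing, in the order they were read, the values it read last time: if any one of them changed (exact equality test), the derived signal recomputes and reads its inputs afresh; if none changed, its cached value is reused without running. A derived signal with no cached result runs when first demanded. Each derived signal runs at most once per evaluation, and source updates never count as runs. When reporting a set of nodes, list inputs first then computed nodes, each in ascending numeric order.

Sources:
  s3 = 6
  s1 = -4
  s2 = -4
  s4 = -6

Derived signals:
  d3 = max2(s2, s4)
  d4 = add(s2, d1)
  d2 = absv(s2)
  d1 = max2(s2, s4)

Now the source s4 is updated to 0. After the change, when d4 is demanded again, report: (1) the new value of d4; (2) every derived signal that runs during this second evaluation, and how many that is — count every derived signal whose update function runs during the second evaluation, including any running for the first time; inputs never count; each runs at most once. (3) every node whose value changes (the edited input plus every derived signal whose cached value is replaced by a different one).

Demanding d4 again yields -4.
2 derived signals run: d1, d4.
The nodes whose values change: s4, d1, d4.

First demand of the output computes:
  d1 = max2(-4, -6) = -4
  d4 = add(-4, -4) = -8

After the edit, cleaning proceeds:
  d1: a read changed (s4 -6->0) — executes, giving 0.
  d4: a read changed (d1 -4->0) — executes, giving -4.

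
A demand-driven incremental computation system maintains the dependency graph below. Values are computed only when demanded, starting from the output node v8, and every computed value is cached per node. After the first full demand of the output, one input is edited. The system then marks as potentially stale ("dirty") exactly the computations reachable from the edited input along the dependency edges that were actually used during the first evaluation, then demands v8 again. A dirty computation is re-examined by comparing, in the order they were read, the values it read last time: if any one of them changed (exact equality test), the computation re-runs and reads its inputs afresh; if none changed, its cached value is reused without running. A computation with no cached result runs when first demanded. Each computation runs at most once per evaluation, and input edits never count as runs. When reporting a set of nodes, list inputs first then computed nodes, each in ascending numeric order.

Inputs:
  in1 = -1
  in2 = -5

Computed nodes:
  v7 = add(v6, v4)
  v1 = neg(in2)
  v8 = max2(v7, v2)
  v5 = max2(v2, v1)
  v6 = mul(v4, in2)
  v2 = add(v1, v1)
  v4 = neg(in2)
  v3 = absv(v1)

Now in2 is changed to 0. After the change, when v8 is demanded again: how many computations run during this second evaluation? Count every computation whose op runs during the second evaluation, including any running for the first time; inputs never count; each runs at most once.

Computations that run: v1, v2, v4, v6, v7, v8 — 6 in total.

First evaluation (everything demanded from the output):
  v1 = neg(-5) = 5
  v2 = add(5, 5) = 10
  v4 = neg(-5) = 5
  v6 = mul(5, -5) = -25
  v7 = add(-25, 5) = -20
  v8 = max2(-20, 10) = 10

Propagation after the edit:
  v1: runs — in2 -5->0; result 0.
  v2: runs — v1 5->0; v1 5->0; result 0.
  v4: runs — in2 -5->0; result 0.
  v6: runs — v4 5->0; in2 -5->0; result 0.
  v7: runs — v6 -25->0; v4 5->0; result 0.
  v8: runs — v7 -20->0; v2 10->0; result 0.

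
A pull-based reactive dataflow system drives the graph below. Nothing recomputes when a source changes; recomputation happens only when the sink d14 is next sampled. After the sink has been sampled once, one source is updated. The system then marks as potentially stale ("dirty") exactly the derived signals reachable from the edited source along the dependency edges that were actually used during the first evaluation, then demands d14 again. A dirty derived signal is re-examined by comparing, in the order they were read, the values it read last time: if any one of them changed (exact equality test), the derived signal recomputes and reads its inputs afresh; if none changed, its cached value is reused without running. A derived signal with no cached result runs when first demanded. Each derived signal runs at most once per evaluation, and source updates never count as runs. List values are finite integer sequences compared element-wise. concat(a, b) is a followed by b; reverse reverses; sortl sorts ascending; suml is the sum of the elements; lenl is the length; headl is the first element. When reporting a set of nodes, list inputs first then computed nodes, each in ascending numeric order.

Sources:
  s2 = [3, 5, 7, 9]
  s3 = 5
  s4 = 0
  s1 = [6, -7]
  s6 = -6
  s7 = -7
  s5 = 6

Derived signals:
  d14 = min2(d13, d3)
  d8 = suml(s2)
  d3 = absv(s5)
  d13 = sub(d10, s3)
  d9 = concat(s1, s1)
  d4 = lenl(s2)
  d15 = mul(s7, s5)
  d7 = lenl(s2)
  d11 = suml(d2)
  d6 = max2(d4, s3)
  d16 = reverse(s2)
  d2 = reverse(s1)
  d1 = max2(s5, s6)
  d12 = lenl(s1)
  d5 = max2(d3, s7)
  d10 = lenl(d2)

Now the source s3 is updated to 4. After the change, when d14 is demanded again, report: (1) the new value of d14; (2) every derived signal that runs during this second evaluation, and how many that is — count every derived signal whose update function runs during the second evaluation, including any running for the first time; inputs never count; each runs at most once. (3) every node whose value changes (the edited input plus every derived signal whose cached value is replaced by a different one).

New value of d14: -2.
Derived signals that run: d13, d14 — 2 in total.
Values that change: s3, d13, d14.

First evaluation (everything demanded from the output):
  d2 = reverse([6, -7]) = [-7, 6]
  d3 = absv(6) = 6
  d10 = lenl([-7, 6]) = 2
  d13 = sub(2, 5) = -3
  d14 = min2(-3, 6) = -3

Propagation after the edit:
  d13: runs — s3 5->4; result -2.
  d14: runs — d13 -3->-2; result -2.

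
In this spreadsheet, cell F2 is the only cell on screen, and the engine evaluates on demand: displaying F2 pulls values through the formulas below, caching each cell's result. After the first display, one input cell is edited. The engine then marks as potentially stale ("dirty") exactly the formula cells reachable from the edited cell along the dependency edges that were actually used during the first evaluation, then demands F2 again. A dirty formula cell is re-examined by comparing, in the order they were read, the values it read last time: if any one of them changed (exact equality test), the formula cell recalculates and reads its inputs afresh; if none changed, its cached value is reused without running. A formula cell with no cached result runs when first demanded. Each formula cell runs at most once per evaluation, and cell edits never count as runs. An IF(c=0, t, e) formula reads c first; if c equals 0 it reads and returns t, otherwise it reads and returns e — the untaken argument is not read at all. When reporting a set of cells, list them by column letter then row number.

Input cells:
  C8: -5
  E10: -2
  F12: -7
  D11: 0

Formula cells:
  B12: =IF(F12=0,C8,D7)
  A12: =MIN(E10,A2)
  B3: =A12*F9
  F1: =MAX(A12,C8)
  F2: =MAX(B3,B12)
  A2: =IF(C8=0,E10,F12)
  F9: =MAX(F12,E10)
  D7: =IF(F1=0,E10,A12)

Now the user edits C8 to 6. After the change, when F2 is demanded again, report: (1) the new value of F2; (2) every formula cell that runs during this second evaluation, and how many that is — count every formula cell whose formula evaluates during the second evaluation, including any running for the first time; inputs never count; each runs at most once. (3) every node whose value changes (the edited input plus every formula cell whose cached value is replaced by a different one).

Initial pass — values computed on the first demand:
  A2 = IF(C8=0: C8=-5 -> else branch F12) = -7
  A12 = MIN(-2, -7) = -7
  F1 = MAX(-7, -5) = -5
  D7 = IF(F1=0: F1=-5 -> else branch A12) = -7
  B12 = IF(F12=0: F12=-7 -> else branch D7) = -7
  F9 = MAX(-7, -2) = -2
  B3 = -7 * -2 = 14
  F2 = MAX(14, -7) = 14

Second demand — change propagation:
  A2: re-runs because C8 -5->6; new result -7 (unchanged).
  A12: re-examined; everything it read last time is the same (E10 unchanged, A2 unchanged) — cache -7 kept, no run.
  B3: re-examined; everything it read last time is the same (A12 unchanged, F9 unchanged) — cache 14 kept, no run.
  F1: re-runs because C8 -5->6; new result 6.
  D7: re-runs because F1 -5->6; new result -7 (unchanged).
  B12: re-examined; everything it read last time is the same (F12 unchanged, D7 unchanged) — cache -7 kept, no run.
  F2: re-examined; everything it read last time is the same (B3 unchanged, B12 unchanged) — cache 14 kept, no run.

The important point: at A12 every value read last time is unchanged, so the dirty flag clears without a run.

F2 now evaluates to 14.
Run set: A2, D7, F1 (3 run).
Changed values: C8, F1.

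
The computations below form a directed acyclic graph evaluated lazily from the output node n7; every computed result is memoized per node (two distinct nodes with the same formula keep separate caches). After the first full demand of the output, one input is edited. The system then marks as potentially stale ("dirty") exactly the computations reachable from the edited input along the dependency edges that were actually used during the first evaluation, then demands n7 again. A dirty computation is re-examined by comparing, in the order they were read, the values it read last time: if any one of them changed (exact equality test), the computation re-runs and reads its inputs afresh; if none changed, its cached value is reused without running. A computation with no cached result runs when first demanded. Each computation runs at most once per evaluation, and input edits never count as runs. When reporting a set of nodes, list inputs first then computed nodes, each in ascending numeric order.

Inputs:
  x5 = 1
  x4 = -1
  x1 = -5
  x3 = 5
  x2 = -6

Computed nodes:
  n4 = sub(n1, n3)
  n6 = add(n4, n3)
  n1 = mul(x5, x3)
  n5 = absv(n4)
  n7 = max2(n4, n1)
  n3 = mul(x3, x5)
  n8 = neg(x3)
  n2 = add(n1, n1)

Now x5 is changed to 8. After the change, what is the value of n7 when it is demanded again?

First demand of the output computes:
  n1 = mul(1, 5) = 5
  n3 = mul(5, 1) = 5
  n4 = sub(5, 5) = 0
  n7 = max2(0, 5) = 5

After the edit, cleaning proceeds:
  n1: a read changed (x5 1->8) — executes, giving 40.
  n3: a read changed (x5 1->8) — executes, giving 40.
  n4: a read changed (n1 5->40; n3 5->40) — executes, giving 0 — identical to its old value.
  n7: a read changed (n1 5->40) — executes, giving 40.

Demanding n7 again yields 40.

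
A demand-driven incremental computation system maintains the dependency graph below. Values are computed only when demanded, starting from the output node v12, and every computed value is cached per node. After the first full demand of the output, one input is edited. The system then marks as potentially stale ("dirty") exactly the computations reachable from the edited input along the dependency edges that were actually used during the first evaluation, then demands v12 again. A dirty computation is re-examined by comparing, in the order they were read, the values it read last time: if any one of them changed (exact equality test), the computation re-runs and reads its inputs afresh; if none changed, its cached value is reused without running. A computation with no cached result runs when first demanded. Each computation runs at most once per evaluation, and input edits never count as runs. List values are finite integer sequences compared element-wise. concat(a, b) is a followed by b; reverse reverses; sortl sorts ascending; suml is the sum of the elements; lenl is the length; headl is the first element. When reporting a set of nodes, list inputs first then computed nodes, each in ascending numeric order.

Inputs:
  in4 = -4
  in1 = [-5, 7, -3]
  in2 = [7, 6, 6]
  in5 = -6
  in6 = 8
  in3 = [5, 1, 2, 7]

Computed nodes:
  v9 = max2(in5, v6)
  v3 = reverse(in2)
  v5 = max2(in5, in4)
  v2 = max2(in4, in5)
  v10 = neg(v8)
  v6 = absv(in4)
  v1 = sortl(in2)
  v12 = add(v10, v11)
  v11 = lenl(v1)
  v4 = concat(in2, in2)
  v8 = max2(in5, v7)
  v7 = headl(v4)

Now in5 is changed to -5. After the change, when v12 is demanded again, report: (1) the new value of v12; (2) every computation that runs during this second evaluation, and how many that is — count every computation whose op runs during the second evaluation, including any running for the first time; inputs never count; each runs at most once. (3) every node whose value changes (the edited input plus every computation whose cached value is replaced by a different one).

New value of v12: -4.
Computations that run: v8 — 1 in total.
Values that change: in5.
Key observation: the change is absorbed at v8 — it re-runs but produces the same value, and the output's value is unchanged.

First evaluation (everything demanded from the output):
  v1 = sortl([7, 6, 6]) = [6, 6, 7]
  v4 = concat([7, 6, 6], [7, 6, 6]) = [7, 6, 6, 7, 6, 6]
  v7 = headl([7, 6, 6, 7, 6, 6]) = 7
  v8 = max2(-6, 7) = 7
  v10 = neg(7) = -7
  v11 = lenl([6, 6, 7]) = 3
  v12 = add(-7, 3) = -4

Propagation after the edit:
  v8: runs — in5 -6->-5; result 7 (same value as before).
  v10: checked — values it read are unchanged (v8 unchanged); reused cached -7 without running.
  v12: checked — values it read are unchanged (v10 unchanged, v11 unchanged); reused cached -4 without running.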